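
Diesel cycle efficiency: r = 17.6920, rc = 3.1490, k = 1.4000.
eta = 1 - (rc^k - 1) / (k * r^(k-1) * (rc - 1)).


r^(k-1) = 3.1558
rc^k = 4.9824
eta = 0.5806 = 58.0556%

58.0556%


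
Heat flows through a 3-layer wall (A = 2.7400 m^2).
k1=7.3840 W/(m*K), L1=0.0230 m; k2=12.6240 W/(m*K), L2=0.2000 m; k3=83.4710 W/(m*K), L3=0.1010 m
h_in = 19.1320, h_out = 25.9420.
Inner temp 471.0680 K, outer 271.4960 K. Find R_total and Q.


R_conv_in = 1/(19.1320*2.7400) = 0.0191
R_1 = 0.0230/(7.3840*2.7400) = 0.0011
R_2 = 0.2000/(12.6240*2.7400) = 0.0058
R_3 = 0.1010/(83.4710*2.7400) = 0.0004
R_conv_out = 1/(25.9420*2.7400) = 0.0141
R_total = 0.0405 K/W
Q = 199.5720 / 0.0405 = 4927.0971 W

R_total = 0.0405 K/W, Q = 4927.0971 W


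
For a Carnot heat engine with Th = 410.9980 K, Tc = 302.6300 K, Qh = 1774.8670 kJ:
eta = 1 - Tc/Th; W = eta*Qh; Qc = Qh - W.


eta = 1 - 302.6300/410.9980 = 0.2637
W = 0.2637 * 1774.8670 = 467.9799 kJ
Qc = 1774.8670 - 467.9799 = 1306.8871 kJ

eta = 26.3670%, W = 467.9799 kJ, Qc = 1306.8871 kJ


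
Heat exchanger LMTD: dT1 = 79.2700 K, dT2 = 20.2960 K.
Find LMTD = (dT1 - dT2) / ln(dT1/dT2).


dT1/dT2 = 3.9057
ln(dT1/dT2) = 1.3624
LMTD = 58.9740 / 1.3624 = 43.2857 K

43.2857 K


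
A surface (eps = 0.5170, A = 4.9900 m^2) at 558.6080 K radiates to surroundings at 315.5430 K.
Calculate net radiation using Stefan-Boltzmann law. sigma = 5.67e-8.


T^4 = 9.7371e+10
Tsurr^4 = 9.9137e+09
Q = 0.5170 * 5.67e-8 * 4.9900 * 8.7457e+10 = 12792.9072 W

12792.9072 W


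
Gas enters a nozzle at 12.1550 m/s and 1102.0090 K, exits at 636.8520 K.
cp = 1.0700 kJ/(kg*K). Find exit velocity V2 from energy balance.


dT = 465.1570 K
2*cp*1000*dT = 995435.9800
V1^2 = 147.7440
V2 = sqrt(995583.7240) = 997.7894 m/s

997.7894 m/s


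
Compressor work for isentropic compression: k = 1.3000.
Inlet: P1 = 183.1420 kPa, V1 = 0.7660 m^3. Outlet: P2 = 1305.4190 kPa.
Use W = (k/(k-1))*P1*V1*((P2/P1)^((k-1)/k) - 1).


(k-1)/k = 0.2308
(P2/P1)^exp = 1.5734
W = 4.3333 * 183.1420 * 0.7660 * (1.5734 - 1) = 348.5713 kJ

348.5713 kJ


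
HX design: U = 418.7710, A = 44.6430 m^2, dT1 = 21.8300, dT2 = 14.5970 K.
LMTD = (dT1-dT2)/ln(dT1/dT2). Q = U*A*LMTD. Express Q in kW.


LMTD = 17.9716 K
Q = 418.7710 * 44.6430 * 17.9716 = 335981.8733 W = 335.9819 kW

335.9819 kW


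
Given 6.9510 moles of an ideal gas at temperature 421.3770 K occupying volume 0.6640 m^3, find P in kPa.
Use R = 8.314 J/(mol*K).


P = nRT/V = 6.9510 * 8.314 * 421.3770 / 0.6640
= 24351.6356 / 0.6640 = 36674.1499 Pa = 36.6741 kPa

36.6741 kPa


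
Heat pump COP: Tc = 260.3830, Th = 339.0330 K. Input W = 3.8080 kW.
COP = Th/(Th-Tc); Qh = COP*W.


COP = 339.0330 / 78.6500 = 4.3107
Qh = 4.3107 * 3.8080 = 16.4150 kW

COP = 4.3107, Qh = 16.4150 kW


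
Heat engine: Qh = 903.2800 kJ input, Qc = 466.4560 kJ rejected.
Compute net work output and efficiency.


W = 903.2800 - 466.4560 = 436.8240 kJ
eta = 436.8240 / 903.2800 = 0.4836 = 48.3598%

W = 436.8240 kJ, eta = 48.3598%


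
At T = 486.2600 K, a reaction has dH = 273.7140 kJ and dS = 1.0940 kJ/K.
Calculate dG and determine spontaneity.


T*dS = 486.2600 * 1.0940 = 531.9684 kJ
dG = 273.7140 - 531.9684 = -258.2544 kJ (spontaneous)

dG = -258.2544 kJ, spontaneous


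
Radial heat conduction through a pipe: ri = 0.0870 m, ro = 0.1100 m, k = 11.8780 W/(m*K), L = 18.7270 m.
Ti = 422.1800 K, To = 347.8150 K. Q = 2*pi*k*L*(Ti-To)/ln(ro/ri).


dT = 74.3650 K
ln(ro/ri) = 0.2346
Q = 2*pi*11.8780*18.7270*74.3650 / 0.2346 = 443081.2311 W

443081.2311 W


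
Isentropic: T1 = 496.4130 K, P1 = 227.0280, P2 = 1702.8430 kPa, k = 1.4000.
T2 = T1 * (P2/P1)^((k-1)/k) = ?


(k-1)/k = 0.2857
(P2/P1)^exp = 1.7784
T2 = 496.4130 * 1.7784 = 882.8163 K

882.8163 K


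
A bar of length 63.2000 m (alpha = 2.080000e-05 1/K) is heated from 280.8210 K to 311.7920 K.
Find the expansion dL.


dT = 30.9710 K
dL = 2.080000e-05 * 63.2000 * 30.9710 = 0.040713 m
L_final = 63.240713 m

dL = 0.040713 m


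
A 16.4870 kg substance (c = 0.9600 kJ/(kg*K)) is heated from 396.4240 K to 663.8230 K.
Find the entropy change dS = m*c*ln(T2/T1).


T2/T1 = 1.6745
ln(T2/T1) = 0.5155
dS = 16.4870 * 0.9600 * 0.5155 = 8.1596 kJ/K

8.1596 kJ/K


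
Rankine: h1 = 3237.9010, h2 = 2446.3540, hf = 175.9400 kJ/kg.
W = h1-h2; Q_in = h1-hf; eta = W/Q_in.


W = 791.5470 kJ/kg
Q_in = 3061.9610 kJ/kg
eta = 0.2585 = 25.8510%

eta = 25.8510%


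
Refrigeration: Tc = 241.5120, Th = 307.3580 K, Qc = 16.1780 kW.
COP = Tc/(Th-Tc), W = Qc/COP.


COP = 241.5120 / 65.8460 = 3.6678
W = 16.1780 / 3.6678 = 4.4108 kW

COP = 3.6678, W = 4.4108 kW


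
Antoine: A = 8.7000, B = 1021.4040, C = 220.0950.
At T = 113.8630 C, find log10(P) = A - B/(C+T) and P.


C+T = 333.9580
B/(C+T) = 3.0585
log10(P) = 8.7000 - 3.0585 = 5.6415
P = 10^5.6415 = 438045.8722 mmHg

438045.8722 mmHg


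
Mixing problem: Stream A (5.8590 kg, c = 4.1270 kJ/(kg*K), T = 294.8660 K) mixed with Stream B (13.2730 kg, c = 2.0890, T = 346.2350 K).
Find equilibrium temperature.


num = 16730.0480
den = 51.9074
Tf = 322.3057 K

322.3057 K


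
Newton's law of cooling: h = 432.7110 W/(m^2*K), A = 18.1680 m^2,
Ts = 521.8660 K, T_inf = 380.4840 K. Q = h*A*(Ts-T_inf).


dT = 141.3820 K
Q = 432.7110 * 18.1680 * 141.3820 = 1111473.6667 W

1111473.6667 W


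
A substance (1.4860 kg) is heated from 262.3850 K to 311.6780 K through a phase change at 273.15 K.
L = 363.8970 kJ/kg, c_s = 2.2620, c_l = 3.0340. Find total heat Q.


Q1 (sensible, solid) = 1.4860 * 2.2620 * 10.7650 = 36.1847 kJ
Q2 (latent) = 1.4860 * 363.8970 = 540.7509 kJ
Q3 (sensible, liquid) = 1.4860 * 3.0340 * 38.5280 = 173.7044 kJ
Q_total = 750.6401 kJ

750.6401 kJ


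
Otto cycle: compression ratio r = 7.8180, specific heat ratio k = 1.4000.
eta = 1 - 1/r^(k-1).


r^(k-1) = 2.2763
eta = 1 - 1/2.2763 = 0.5607 = 56.0699%

56.0699%


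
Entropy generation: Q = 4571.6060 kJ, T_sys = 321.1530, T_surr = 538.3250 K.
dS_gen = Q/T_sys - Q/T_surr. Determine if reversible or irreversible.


dS_sys = 4571.6060/321.1530 = 14.2350 kJ/K
dS_surr = -4571.6060/538.3250 = -8.4923 kJ/K
dS_gen = 14.2350 - 8.4923 = 5.7427 kJ/K (irreversible)

dS_gen = 5.7427 kJ/K, irreversible


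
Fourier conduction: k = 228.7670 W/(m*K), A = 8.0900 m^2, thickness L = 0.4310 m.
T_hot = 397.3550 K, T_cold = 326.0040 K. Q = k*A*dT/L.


dT = 71.3510 K
Q = 228.7670 * 8.0900 * 71.3510 / 0.4310 = 306383.0200 W

306383.0200 W


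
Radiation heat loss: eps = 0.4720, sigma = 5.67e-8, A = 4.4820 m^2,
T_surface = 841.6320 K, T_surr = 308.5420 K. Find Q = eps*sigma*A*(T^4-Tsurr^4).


T^4 = 5.0175e+11
Tsurr^4 = 9.0627e+09
Q = 0.4720 * 5.67e-8 * 4.4820 * 4.9269e+11 = 59097.6065 W

59097.6065 W


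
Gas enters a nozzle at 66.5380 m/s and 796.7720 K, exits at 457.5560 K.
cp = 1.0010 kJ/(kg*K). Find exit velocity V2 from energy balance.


dT = 339.2160 K
2*cp*1000*dT = 679110.4320
V1^2 = 4427.3054
V2 = sqrt(683537.7374) = 826.7634 m/s

826.7634 m/s


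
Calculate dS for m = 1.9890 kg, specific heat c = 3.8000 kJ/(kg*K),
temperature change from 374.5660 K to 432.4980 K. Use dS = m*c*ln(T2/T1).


T2/T1 = 1.1547
ln(T2/T1) = 0.1438
dS = 1.9890 * 3.8000 * 0.1438 = 1.0869 kJ/K

1.0869 kJ/K


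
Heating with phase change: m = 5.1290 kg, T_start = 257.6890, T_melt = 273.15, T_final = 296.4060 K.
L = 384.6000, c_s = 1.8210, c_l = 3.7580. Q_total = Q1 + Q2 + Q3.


Q1 (sensible, solid) = 5.1290 * 1.8210 * 15.4610 = 144.4043 kJ
Q2 (latent) = 5.1290 * 384.6000 = 1972.6134 kJ
Q3 (sensible, liquid) = 5.1290 * 3.7580 * 23.2560 = 448.2543 kJ
Q_total = 2565.2721 kJ

2565.2721 kJ


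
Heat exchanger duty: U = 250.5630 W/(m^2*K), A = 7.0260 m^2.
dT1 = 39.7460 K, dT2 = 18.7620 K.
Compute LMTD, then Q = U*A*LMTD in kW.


LMTD = 27.9535 K
Q = 250.5630 * 7.0260 * 27.9535 = 49210.8684 W = 49.2109 kW

49.2109 kW


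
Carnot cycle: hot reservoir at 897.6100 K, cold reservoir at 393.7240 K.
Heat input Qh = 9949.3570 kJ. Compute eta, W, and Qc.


eta = 1 - 393.7240/897.6100 = 0.5614
W = 0.5614 * 9949.3570 = 5585.2115 kJ
Qc = 9949.3570 - 5585.2115 = 4364.1455 kJ

eta = 56.1364%, W = 5585.2115 kJ, Qc = 4364.1455 kJ


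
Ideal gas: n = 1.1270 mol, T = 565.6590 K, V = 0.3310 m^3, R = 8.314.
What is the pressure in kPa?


P = nRT/V = 1.1270 * 8.314 * 565.6590 / 0.3310
= 5300.1558 / 0.3310 = 16012.5553 Pa = 16.0126 kPa

16.0126 kPa


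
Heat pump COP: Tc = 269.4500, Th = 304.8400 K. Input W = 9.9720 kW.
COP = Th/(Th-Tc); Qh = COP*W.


COP = 304.8400 / 35.3900 = 8.6137
Qh = 8.6137 * 9.9720 = 85.8961 kW

COP = 8.6137, Qh = 85.8961 kW


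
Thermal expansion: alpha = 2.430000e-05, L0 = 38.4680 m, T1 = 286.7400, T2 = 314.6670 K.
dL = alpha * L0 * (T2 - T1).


dT = 27.9270 K
dL = 2.430000e-05 * 38.4680 * 27.9270 = 0.026105 m
L_final = 38.494105 m

dL = 0.026105 m


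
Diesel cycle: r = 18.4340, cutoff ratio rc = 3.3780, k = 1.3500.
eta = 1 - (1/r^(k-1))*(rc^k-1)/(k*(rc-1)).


r^(k-1) = 2.7731
rc^k = 5.1724
eta = 0.5313 = 53.1325%

53.1325%


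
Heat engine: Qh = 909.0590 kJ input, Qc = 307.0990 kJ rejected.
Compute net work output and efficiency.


W = 909.0590 - 307.0990 = 601.9600 kJ
eta = 601.9600 / 909.0590 = 0.6622 = 66.2179%

W = 601.9600 kJ, eta = 66.2179%


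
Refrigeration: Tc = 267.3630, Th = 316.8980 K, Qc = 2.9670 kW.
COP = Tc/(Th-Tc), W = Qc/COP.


COP = 267.3630 / 49.5350 = 5.3975
W = 2.9670 / 5.3975 = 0.5497 kW

COP = 5.3975, W = 0.5497 kW


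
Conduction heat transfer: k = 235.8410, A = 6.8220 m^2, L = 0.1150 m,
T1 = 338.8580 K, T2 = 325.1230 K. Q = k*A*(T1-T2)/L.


dT = 13.7350 K
Q = 235.8410 * 6.8220 * 13.7350 / 0.1150 = 192159.4939 W

192159.4939 W


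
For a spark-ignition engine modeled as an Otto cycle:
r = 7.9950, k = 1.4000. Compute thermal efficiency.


r^(k-1) = 2.2968
eta = 1 - 1/2.2968 = 0.5646 = 56.4616%

56.4616%


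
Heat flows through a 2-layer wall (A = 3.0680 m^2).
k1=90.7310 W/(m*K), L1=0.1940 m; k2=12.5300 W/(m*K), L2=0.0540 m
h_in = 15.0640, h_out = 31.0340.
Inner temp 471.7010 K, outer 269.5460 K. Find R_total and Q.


R_conv_in = 1/(15.0640*3.0680) = 0.0216
R_1 = 0.1940/(90.7310*3.0680) = 0.0007
R_2 = 0.0540/(12.5300*3.0680) = 0.0014
R_conv_out = 1/(31.0340*3.0680) = 0.0105
R_total = 0.0342 K/W
Q = 202.1550 / 0.0342 = 5903.7404 W

R_total = 0.0342 K/W, Q = 5903.7404 W


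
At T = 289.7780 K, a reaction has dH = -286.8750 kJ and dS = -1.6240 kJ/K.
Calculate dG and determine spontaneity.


T*dS = 289.7780 * -1.6240 = -470.5995 kJ
dG = -286.8750 + 470.5995 = 183.7245 kJ (non-spontaneous)

dG = 183.7245 kJ, non-spontaneous


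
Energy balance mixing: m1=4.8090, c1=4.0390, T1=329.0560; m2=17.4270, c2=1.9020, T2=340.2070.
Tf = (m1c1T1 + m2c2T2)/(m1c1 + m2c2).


num = 17667.9896
den = 52.5697
Tf = 336.0869 K

336.0869 K


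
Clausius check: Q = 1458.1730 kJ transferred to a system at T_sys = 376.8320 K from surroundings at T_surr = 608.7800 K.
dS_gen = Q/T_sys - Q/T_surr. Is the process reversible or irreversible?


dS_sys = 1458.1730/376.8320 = 3.8696 kJ/K
dS_surr = -1458.1730/608.7800 = -2.3952 kJ/K
dS_gen = 3.8696 - 2.3952 = 1.4743 kJ/K (irreversible)

dS_gen = 1.4743 kJ/K, irreversible


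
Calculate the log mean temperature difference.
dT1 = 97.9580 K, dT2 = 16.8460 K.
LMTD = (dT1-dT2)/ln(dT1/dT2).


dT1/dT2 = 5.8149
ln(dT1/dT2) = 1.7604
LMTD = 81.1120 / 1.7604 = 46.0752 K

46.0752 K


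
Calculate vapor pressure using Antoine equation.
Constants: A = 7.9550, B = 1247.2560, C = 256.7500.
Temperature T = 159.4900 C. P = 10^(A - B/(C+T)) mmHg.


C+T = 416.2400
B/(C+T) = 2.9965
log10(P) = 7.9550 - 2.9965 = 4.9585
P = 10^4.9585 = 90890.2298 mmHg

90890.2298 mmHg


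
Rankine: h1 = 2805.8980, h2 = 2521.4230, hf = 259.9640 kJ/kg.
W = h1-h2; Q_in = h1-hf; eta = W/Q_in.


W = 284.4750 kJ/kg
Q_in = 2545.9340 kJ/kg
eta = 0.1117 = 11.1737%

eta = 11.1737%


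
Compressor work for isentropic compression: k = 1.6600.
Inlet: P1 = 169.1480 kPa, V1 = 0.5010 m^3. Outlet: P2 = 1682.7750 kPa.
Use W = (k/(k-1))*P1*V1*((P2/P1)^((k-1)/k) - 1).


(k-1)/k = 0.3976
(P2/P1)^exp = 2.4929
W = 2.5152 * 169.1480 * 0.5010 * (2.4929 - 1) = 318.1928 kJ

318.1928 kJ


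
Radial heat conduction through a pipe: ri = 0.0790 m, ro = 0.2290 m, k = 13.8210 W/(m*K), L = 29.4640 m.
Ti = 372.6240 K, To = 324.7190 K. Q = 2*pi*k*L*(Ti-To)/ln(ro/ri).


dT = 47.9050 K
ln(ro/ri) = 1.0643
Q = 2*pi*13.8210*29.4640*47.9050 / 1.0643 = 115169.7360 W

115169.7360 W


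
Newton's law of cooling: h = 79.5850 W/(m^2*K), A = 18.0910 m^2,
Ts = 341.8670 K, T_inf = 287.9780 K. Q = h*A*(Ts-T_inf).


dT = 53.8890 K
Q = 79.5850 * 18.0910 * 53.8890 = 77587.8860 W

77587.8860 W


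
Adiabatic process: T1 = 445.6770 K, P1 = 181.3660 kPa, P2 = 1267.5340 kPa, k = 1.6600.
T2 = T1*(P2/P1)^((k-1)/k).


(k-1)/k = 0.3976
(P2/P1)^exp = 2.1663
T2 = 445.6770 * 2.1663 = 965.4883 K

965.4883 K


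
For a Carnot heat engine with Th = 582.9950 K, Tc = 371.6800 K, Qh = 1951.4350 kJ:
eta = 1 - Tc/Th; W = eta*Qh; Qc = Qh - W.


eta = 1 - 371.6800/582.9950 = 0.3625
W = 0.3625 * 1951.4350 = 707.3259 kJ
Qc = 1951.4350 - 707.3259 = 1244.1091 kJ

eta = 36.2465%, W = 707.3259 kJ, Qc = 1244.1091 kJ


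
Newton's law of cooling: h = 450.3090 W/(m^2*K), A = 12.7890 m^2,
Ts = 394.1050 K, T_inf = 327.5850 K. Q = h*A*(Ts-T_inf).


dT = 66.5200 K
Q = 450.3090 * 12.7890 * 66.5200 = 383088.7998 W

383088.7998 W


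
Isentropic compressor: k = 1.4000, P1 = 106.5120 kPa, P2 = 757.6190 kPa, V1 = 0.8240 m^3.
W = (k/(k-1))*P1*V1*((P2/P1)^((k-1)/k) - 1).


(k-1)/k = 0.2857
(P2/P1)^exp = 1.7516
W = 3.5000 * 106.5120 * 0.8240 * (1.7516 - 1) = 230.8876 kJ

230.8876 kJ


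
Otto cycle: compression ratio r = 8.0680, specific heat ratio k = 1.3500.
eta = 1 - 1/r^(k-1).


r^(k-1) = 2.0767
eta = 1 - 1/2.0767 = 0.5185 = 51.8460%

51.8460%


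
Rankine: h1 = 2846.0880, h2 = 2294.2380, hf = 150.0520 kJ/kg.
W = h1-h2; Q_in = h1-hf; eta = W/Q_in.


W = 551.8500 kJ/kg
Q_in = 2696.0360 kJ/kg
eta = 0.2047 = 20.4689%

eta = 20.4689%


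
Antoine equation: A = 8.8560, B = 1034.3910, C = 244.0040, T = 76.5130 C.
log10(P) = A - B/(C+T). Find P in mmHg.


C+T = 320.5170
B/(C+T) = 3.2273
log10(P) = 8.8560 - 3.2273 = 5.6287
P = 10^5.6287 = 425345.8143 mmHg

425345.8143 mmHg


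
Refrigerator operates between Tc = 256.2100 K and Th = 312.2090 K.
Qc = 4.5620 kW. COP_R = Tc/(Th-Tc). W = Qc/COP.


COP = 256.2100 / 55.9990 = 4.5753
W = 4.5620 / 4.5753 = 0.9971 kW

COP = 4.5753, W = 0.9971 kW


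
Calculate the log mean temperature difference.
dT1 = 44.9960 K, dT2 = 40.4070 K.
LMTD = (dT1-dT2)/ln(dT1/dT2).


dT1/dT2 = 1.1136
ln(dT1/dT2) = 0.1076
LMTD = 4.5890 / 0.1076 = 42.6604 K

42.6604 K


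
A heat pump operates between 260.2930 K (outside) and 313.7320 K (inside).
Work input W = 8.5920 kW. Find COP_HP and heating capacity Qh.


COP = 313.7320 / 53.4390 = 5.8708
Qh = 5.8708 * 8.5920 = 50.4423 kW

COP = 5.8708, Qh = 50.4423 kW


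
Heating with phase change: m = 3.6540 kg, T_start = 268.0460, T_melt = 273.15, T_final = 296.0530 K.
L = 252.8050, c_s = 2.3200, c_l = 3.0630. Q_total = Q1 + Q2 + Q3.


Q1 (sensible, solid) = 3.6540 * 2.3200 * 5.1040 = 43.2680 kJ
Q2 (latent) = 3.6540 * 252.8050 = 923.7495 kJ
Q3 (sensible, liquid) = 3.6540 * 3.0630 * 22.9030 = 256.3350 kJ
Q_total = 1223.3525 kJ

1223.3525 kJ


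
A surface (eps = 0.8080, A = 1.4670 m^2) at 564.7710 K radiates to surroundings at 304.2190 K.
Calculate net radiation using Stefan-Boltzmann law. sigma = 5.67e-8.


T^4 = 1.0174e+11
Tsurr^4 = 8.5654e+09
Q = 0.8080 * 5.67e-8 * 1.4670 * 9.3174e+10 = 6262.0986 W

6262.0986 W


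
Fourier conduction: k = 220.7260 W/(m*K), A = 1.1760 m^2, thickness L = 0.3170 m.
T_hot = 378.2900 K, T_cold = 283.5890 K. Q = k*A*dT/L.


dT = 94.7010 K
Q = 220.7260 * 1.1760 * 94.7010 / 0.3170 = 77545.4138 W

77545.4138 W


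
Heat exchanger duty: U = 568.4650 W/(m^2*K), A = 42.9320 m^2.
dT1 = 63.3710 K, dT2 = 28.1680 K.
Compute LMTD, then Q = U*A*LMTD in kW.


LMTD = 43.4166 K
Q = 568.4650 * 42.9320 * 43.4166 = 1059595.7360 W = 1059.5957 kW

1059.5957 kW


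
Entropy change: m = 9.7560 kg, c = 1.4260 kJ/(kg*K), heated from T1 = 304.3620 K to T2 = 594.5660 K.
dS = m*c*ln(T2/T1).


T2/T1 = 1.9535
ln(T2/T1) = 0.6696
dS = 9.7560 * 1.4260 * 0.6696 = 9.3157 kJ/K

9.3157 kJ/K


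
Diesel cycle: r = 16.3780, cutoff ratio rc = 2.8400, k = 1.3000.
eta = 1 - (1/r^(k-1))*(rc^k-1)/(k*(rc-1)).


r^(k-1) = 2.3135
rc^k = 3.8843
eta = 0.4788 = 47.8802%

47.8802%


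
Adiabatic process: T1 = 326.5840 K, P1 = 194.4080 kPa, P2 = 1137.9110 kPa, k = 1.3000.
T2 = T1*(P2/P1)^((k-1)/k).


(k-1)/k = 0.2308
(P2/P1)^exp = 1.5035
T2 = 326.5840 * 1.5035 = 491.0049 K

491.0049 K


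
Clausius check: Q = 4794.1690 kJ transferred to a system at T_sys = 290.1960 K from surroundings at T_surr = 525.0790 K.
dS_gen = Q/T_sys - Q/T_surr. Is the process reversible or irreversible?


dS_sys = 4794.1690/290.1960 = 16.5205 kJ/K
dS_surr = -4794.1690/525.0790 = -9.1304 kJ/K
dS_gen = 16.5205 - 9.1304 = 7.3901 kJ/K (irreversible)

dS_gen = 7.3901 kJ/K, irreversible


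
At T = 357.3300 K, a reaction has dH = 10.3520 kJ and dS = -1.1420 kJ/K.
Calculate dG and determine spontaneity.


T*dS = 357.3300 * -1.1420 = -408.0709 kJ
dG = 10.3520 + 408.0709 = 418.4229 kJ (non-spontaneous)

dG = 418.4229 kJ, non-spontaneous


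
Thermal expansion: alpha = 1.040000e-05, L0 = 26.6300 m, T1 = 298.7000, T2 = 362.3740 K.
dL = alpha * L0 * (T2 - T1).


dT = 63.6740 K
dL = 1.040000e-05 * 26.6300 * 63.6740 = 0.017635 m
L_final = 26.647635 m

dL = 0.017635 m


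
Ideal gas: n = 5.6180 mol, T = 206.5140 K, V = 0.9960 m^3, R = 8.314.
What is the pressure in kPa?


P = nRT/V = 5.6180 * 8.314 * 206.5140 / 0.9960
= 9645.8667 / 0.9960 = 9684.6051 Pa = 9.6846 kPa

9.6846 kPa


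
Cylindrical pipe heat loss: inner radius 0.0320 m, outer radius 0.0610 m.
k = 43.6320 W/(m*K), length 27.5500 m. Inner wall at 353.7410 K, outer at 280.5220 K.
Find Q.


dT = 73.2190 K
ln(ro/ri) = 0.6451
Q = 2*pi*43.6320*27.5500*73.2190 / 0.6451 = 857191.3656 W

857191.3656 W


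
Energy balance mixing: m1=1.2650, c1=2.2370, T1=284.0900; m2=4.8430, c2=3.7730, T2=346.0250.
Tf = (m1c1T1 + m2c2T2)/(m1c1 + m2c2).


num = 7126.7092
den = 21.1024
Tf = 337.7196 K

337.7196 K


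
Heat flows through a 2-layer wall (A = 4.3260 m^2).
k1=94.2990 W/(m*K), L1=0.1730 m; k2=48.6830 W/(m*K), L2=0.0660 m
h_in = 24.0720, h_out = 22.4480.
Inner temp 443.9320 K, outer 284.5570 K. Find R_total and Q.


R_conv_in = 1/(24.0720*4.3260) = 0.0096
R_1 = 0.1730/(94.2990*4.3260) = 0.0004
R_2 = 0.0660/(48.6830*4.3260) = 0.0003
R_conv_out = 1/(22.4480*4.3260) = 0.0103
R_total = 0.0206 K/W
Q = 159.3750 / 0.0206 = 7722.4269 W

R_total = 0.0206 K/W, Q = 7722.4269 W


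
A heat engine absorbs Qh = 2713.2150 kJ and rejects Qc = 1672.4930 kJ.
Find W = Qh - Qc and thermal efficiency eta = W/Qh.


W = 2713.2150 - 1672.4930 = 1040.7220 kJ
eta = 1040.7220 / 2713.2150 = 0.3836 = 38.3575%

W = 1040.7220 kJ, eta = 38.3575%


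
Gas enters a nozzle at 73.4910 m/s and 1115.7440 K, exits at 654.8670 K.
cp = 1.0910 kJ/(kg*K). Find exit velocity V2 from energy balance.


dT = 460.8770 K
2*cp*1000*dT = 1005633.6140
V1^2 = 5400.9271
V2 = sqrt(1011034.5411) = 1005.5021 m/s

1005.5021 m/s


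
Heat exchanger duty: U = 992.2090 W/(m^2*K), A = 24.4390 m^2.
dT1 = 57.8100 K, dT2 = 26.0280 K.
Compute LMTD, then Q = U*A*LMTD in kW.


LMTD = 39.8276 K
Q = 992.2090 * 24.4390 * 39.8276 = 965763.9102 W = 965.7639 kW

965.7639 kW


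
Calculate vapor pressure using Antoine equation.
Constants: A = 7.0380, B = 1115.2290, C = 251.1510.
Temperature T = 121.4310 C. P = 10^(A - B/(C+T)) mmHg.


C+T = 372.5820
B/(C+T) = 2.9932
log10(P) = 7.0380 - 2.9932 = 4.0448
P = 10^4.0448 = 11085.5070 mmHg

11085.5070 mmHg


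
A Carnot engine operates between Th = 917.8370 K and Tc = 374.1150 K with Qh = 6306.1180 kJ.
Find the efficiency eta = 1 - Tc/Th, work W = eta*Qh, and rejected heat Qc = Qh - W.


eta = 1 - 374.1150/917.8370 = 0.5924
W = 0.5924 * 6306.1180 = 3735.7124 kJ
Qc = 6306.1180 - 3735.7124 = 2570.4056 kJ

eta = 59.2395%, W = 3735.7124 kJ, Qc = 2570.4056 kJ


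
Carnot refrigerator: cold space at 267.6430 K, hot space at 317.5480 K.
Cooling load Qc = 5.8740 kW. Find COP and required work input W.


COP = 267.6430 / 49.9050 = 5.3630
W = 5.8740 / 5.3630 = 1.0953 kW

COP = 5.3630, W = 1.0953 kW


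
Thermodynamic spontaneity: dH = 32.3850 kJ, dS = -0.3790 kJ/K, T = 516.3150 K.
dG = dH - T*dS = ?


T*dS = 516.3150 * -0.3790 = -195.6834 kJ
dG = 32.3850 + 195.6834 = 228.0684 kJ (non-spontaneous)

dG = 228.0684 kJ, non-spontaneous


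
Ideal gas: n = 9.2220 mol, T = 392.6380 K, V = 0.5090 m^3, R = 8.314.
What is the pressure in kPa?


P = nRT/V = 9.2220 * 8.314 * 392.6380 / 0.5090
= 30104.2261 / 0.5090 = 59143.8626 Pa = 59.1439 kPa

59.1439 kPa


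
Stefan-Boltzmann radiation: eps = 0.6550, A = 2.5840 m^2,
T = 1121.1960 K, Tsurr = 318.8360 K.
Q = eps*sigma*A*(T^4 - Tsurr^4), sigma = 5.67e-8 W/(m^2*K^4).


T^4 = 1.5803e+12
Tsurr^4 = 1.0334e+10
Q = 0.6550 * 5.67e-8 * 2.5840 * 1.5699e+12 = 150658.5002 W

150658.5002 W


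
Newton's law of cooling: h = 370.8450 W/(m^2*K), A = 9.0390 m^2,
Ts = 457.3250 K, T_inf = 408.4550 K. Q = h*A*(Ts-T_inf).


dT = 48.8700 K
Q = 370.8450 * 9.0390 * 48.8700 = 163815.5610 W

163815.5610 W


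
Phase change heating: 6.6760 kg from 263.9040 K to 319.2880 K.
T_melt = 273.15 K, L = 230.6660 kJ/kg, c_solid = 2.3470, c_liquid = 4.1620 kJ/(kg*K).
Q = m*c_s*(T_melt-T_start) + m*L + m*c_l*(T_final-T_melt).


Q1 (sensible, solid) = 6.6760 * 2.3470 * 9.2460 = 144.8716 kJ
Q2 (latent) = 6.6760 * 230.6660 = 1539.9262 kJ
Q3 (sensible, liquid) = 6.6760 * 4.1620 * 46.1380 = 1281.9680 kJ
Q_total = 2966.7658 kJ

2966.7658 kJ


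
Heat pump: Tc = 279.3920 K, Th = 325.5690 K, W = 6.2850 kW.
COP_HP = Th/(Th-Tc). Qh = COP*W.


COP = 325.5690 / 46.1770 = 7.0505
Qh = 7.0505 * 6.2850 = 44.3121 kW

COP = 7.0505, Qh = 44.3121 kW


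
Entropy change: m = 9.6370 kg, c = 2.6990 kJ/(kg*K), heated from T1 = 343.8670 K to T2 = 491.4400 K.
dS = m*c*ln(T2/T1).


T2/T1 = 1.4292
ln(T2/T1) = 0.3571
dS = 9.6370 * 2.6990 * 0.3571 = 9.2879 kJ/K

9.2879 kJ/K


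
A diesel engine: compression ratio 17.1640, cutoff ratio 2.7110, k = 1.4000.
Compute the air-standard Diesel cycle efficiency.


r^(k-1) = 3.1178
rc^k = 4.0400
eta = 0.5929 = 59.2950%

59.2950%


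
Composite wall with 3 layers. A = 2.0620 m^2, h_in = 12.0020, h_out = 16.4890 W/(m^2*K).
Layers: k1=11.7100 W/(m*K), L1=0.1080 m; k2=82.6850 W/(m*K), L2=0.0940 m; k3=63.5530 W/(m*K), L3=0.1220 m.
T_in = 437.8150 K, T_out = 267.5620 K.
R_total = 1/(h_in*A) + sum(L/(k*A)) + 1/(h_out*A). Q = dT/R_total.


R_conv_in = 1/(12.0020*2.0620) = 0.0404
R_1 = 0.1080/(11.7100*2.0620) = 0.0045
R_2 = 0.0940/(82.6850*2.0620) = 0.0006
R_3 = 0.1220/(63.5530*2.0620) = 0.0009
R_conv_out = 1/(16.4890*2.0620) = 0.0294
R_total = 0.0758 K/W
Q = 170.2530 / 0.0758 = 2246.8620 W

R_total = 0.0758 K/W, Q = 2246.8620 W


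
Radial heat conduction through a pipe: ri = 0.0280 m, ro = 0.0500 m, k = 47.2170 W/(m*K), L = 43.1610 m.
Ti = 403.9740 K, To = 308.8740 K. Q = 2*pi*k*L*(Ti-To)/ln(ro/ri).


dT = 95.1000 K
ln(ro/ri) = 0.5798
Q = 2*pi*47.2170*43.1610*95.1000 / 0.5798 = 2100188.1765 W

2100188.1765 W


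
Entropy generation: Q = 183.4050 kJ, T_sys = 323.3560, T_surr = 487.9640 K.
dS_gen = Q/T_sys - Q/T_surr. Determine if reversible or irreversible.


dS_sys = 183.4050/323.3560 = 0.5672 kJ/K
dS_surr = -183.4050/487.9640 = -0.3759 kJ/K
dS_gen = 0.5672 - 0.3759 = 0.1913 kJ/K (irreversible)

dS_gen = 0.1913 kJ/K, irreversible


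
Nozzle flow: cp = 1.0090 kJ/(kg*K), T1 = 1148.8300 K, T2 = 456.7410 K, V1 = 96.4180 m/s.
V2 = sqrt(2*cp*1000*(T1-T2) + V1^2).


dT = 692.0890 K
2*cp*1000*dT = 1396635.6020
V1^2 = 9296.4307
V2 = sqrt(1405932.0327) = 1185.7200 m/s

1185.7200 m/s


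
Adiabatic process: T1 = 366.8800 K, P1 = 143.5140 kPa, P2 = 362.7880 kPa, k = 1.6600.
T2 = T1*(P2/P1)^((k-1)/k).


(k-1)/k = 0.3976
(P2/P1)^exp = 1.4459
T2 = 366.8800 * 1.4459 = 530.4653 K

530.4653 K


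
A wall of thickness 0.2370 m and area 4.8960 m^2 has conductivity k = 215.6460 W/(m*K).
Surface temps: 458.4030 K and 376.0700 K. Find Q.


dT = 82.3330 K
Q = 215.6460 * 4.8960 * 82.3330 / 0.2370 = 366782.3344 W

366782.3344 W


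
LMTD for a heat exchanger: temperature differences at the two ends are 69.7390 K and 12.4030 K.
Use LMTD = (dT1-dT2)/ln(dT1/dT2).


dT1/dT2 = 5.6228
ln(dT1/dT2) = 1.7268
LMTD = 57.3360 / 1.7268 = 33.2032 K

33.2032 K


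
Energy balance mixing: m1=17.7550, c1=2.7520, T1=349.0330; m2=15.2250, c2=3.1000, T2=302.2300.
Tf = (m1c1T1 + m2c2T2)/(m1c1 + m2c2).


num = 31318.8671
den = 96.0593
Tf = 326.0369 K

326.0369 K


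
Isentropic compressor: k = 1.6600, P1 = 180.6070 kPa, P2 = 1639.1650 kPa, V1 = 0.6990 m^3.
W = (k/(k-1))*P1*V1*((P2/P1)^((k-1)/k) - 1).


(k-1)/k = 0.3976
(P2/P1)^exp = 2.4035
W = 2.5152 * 180.6070 * 0.6990 * (2.4035 - 1) = 445.6494 kJ

445.6494 kJ


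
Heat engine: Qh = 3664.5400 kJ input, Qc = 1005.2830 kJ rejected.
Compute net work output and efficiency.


W = 3664.5400 - 1005.2830 = 2659.2570 kJ
eta = 2659.2570 / 3664.5400 = 0.7257 = 72.5673%

W = 2659.2570 kJ, eta = 72.5673%


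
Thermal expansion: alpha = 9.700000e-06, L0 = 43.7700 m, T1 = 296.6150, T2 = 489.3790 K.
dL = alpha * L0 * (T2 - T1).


dT = 192.7640 K
dL = 9.700000e-06 * 43.7700 * 192.7640 = 0.081842 m
L_final = 43.851842 m

dL = 0.081842 m


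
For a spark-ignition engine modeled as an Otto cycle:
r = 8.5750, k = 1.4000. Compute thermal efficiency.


r^(k-1) = 2.3621
eta = 1 - 1/2.3621 = 0.5766 = 57.6643%

57.6643%


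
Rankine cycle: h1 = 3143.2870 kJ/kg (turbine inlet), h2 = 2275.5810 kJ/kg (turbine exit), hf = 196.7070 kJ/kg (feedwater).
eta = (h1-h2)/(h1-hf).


W = 867.7060 kJ/kg
Q_in = 2946.5800 kJ/kg
eta = 0.2945 = 29.4479%

eta = 29.4479%


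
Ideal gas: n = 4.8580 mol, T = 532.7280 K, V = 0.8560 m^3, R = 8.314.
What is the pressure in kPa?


P = nRT/V = 4.8580 * 8.314 * 532.7280 / 0.8560
= 21516.5707 / 0.8560 = 25136.1807 Pa = 25.1362 kPa

25.1362 kPa


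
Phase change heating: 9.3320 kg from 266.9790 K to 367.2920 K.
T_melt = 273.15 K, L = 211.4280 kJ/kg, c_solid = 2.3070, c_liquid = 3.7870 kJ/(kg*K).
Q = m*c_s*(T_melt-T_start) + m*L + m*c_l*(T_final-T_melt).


Q1 (sensible, solid) = 9.3320 * 2.3070 * 6.1710 = 132.8550 kJ
Q2 (latent) = 9.3320 * 211.4280 = 1973.0461 kJ
Q3 (sensible, liquid) = 9.3320 * 3.7870 * 94.1420 = 3327.0050 kJ
Q_total = 5432.9061 kJ

5432.9061 kJ


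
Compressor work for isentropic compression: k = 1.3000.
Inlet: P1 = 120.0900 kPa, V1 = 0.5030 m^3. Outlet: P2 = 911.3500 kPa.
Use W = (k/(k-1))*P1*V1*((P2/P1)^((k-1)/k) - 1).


(k-1)/k = 0.2308
(P2/P1)^exp = 1.5963
W = 4.3333 * 120.0900 * 0.5030 * (1.5963 - 1) = 156.0886 kJ

156.0886 kJ


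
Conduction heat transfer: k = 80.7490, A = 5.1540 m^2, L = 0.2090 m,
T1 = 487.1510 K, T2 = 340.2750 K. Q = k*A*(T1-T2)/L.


dT = 146.8760 K
Q = 80.7490 * 5.1540 * 146.8760 / 0.2090 = 292473.2273 W

292473.2273 W


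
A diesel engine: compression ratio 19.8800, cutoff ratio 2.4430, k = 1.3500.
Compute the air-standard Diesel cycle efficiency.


r^(k-1) = 2.8474
rc^k = 3.3396
eta = 0.5782 = 57.8207%

57.8207%


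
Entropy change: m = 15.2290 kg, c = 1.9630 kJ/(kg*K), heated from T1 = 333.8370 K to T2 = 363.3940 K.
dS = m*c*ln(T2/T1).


T2/T1 = 1.0885
ln(T2/T1) = 0.0848
dS = 15.2290 * 1.9630 * 0.0848 = 2.5361 kJ/K

2.5361 kJ/K


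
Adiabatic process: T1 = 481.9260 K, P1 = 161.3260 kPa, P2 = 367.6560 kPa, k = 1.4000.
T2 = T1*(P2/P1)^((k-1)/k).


(k-1)/k = 0.2857
(P2/P1)^exp = 1.2653
T2 = 481.9260 * 1.2653 = 609.8050 K

609.8050 K


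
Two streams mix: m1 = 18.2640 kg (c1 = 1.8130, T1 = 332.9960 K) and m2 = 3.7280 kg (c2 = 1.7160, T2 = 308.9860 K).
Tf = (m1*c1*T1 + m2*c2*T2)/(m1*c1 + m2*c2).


num = 13003.0341
den = 39.5099
Tf = 329.1084 K

329.1084 K


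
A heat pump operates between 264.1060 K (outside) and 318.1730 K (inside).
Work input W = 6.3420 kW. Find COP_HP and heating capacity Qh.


COP = 318.1730 / 54.0670 = 5.8848
Qh = 5.8848 * 6.3420 = 37.3213 kW

COP = 5.8848, Qh = 37.3213 kW


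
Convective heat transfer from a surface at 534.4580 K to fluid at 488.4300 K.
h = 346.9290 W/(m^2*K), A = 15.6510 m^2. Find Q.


dT = 46.0280 K
Q = 346.9290 * 15.6510 * 46.0280 = 249922.1798 W

249922.1798 W


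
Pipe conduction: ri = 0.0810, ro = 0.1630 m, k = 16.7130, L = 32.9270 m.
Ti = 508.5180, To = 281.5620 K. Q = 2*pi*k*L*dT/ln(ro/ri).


dT = 226.9560 K
ln(ro/ri) = 0.6993
Q = 2*pi*16.7130*32.9270*226.9560 / 0.6993 = 1122183.6475 W

1122183.6475 W


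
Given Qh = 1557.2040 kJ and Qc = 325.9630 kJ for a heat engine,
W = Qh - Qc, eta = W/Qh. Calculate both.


W = 1557.2040 - 325.9630 = 1231.2410 kJ
eta = 1231.2410 / 1557.2040 = 0.7907 = 79.0674%

W = 1231.2410 kJ, eta = 79.0674%


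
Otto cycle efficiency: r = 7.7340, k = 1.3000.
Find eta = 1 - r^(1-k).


r^(k-1) = 1.8472
eta = 1 - 1/1.8472 = 0.4586 = 45.8649%

45.8649%


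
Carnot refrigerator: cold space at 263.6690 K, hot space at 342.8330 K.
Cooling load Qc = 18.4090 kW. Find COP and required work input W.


COP = 263.6690 / 79.1640 = 3.3307
W = 18.4090 / 3.3307 = 5.5271 kW

COP = 3.3307, W = 5.5271 kW


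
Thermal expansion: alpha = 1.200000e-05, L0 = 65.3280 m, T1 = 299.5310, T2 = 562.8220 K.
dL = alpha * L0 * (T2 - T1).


dT = 263.2910 K
dL = 1.200000e-05 * 65.3280 * 263.2910 = 0.206403 m
L_final = 65.534403 m

dL = 0.206403 m


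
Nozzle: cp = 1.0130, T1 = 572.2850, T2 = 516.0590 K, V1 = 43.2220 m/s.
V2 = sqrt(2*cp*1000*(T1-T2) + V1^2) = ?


dT = 56.2260 K
2*cp*1000*dT = 113913.8760
V1^2 = 1868.1413
V2 = sqrt(115782.0173) = 340.2676 m/s

340.2676 m/s


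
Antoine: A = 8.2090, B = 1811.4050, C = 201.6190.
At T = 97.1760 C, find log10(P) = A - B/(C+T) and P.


C+T = 298.7950
B/(C+T) = 6.0624
log10(P) = 8.2090 - 6.0624 = 2.1466
P = 10^2.1466 = 140.1628 mmHg

140.1628 mmHg


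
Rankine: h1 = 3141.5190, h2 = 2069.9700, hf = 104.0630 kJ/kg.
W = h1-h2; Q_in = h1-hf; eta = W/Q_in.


W = 1071.5490 kJ/kg
Q_in = 3037.4560 kJ/kg
eta = 0.3528 = 35.2778%

eta = 35.2778%


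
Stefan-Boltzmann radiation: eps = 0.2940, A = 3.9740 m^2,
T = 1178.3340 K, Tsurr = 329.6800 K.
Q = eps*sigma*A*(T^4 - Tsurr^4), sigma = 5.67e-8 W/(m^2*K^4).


T^4 = 1.9279e+12
Tsurr^4 = 1.1813e+10
Q = 0.2940 * 5.67e-8 * 3.9740 * 1.9160e+12 = 126929.4738 W

126929.4738 W


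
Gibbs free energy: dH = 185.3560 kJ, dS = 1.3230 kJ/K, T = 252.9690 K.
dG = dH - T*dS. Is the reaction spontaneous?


T*dS = 252.9690 * 1.3230 = 334.6780 kJ
dG = 185.3560 - 334.6780 = -149.3220 kJ (spontaneous)

dG = -149.3220 kJ, spontaneous


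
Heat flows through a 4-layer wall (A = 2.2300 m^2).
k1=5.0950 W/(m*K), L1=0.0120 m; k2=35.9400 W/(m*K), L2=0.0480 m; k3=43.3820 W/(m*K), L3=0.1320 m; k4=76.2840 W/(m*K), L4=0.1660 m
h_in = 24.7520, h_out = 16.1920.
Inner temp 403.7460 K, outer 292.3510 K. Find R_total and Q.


R_conv_in = 1/(24.7520*2.2300) = 0.0181
R_1 = 0.0120/(5.0950*2.2300) = 0.0011
R_2 = 0.0480/(35.9400*2.2300) = 0.0006
R_3 = 0.1320/(43.3820*2.2300) = 0.0014
R_4 = 0.1660/(76.2840*2.2300) = 0.0010
R_conv_out = 1/(16.1920*2.2300) = 0.0277
R_total = 0.0498 K/W
Q = 111.3950 / 0.0498 = 2236.5394 W

R_total = 0.0498 K/W, Q = 2236.5394 W


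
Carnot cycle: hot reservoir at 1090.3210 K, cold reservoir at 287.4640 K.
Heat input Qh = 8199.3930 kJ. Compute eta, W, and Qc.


eta = 1 - 287.4640/1090.3210 = 0.7363
W = 0.7363 * 8199.3930 = 6037.6165 kJ
Qc = 8199.3930 - 6037.6165 = 2161.7765 kJ

eta = 73.6349%, W = 6037.6165 kJ, Qc = 2161.7765 kJ


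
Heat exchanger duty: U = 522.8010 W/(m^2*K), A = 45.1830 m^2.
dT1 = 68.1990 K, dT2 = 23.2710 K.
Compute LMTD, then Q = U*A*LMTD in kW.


LMTD = 41.7849 K
Q = 522.8010 * 45.1830 * 41.7849 = 987030.1902 W = 987.0302 kW

987.0302 kW


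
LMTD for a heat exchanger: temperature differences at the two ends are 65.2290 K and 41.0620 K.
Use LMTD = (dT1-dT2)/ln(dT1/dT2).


dT1/dT2 = 1.5885
ln(dT1/dT2) = 0.4628
LMTD = 24.1670 / 0.4628 = 52.2167 K

52.2167 K


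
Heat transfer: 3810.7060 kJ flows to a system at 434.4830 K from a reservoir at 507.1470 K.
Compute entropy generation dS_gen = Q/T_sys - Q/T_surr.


dS_sys = 3810.7060/434.4830 = 8.7707 kJ/K
dS_surr = -3810.7060/507.1470 = -7.5140 kJ/K
dS_gen = 8.7707 - 7.5140 = 1.2567 kJ/K (irreversible)

dS_gen = 1.2567 kJ/K, irreversible


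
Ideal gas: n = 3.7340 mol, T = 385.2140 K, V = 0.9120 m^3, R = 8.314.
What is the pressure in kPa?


P = nRT/V = 3.7340 * 8.314 * 385.2140 / 0.9120
= 11958.7668 / 0.9120 = 13112.6829 Pa = 13.1127 kPa

13.1127 kPa


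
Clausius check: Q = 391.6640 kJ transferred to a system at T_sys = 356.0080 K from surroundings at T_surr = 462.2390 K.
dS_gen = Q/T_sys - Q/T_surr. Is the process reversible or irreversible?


dS_sys = 391.6640/356.0080 = 1.1002 kJ/K
dS_surr = -391.6640/462.2390 = -0.8473 kJ/K
dS_gen = 1.1002 - 0.8473 = 0.2528 kJ/K (irreversible)

dS_gen = 0.2528 kJ/K, irreversible


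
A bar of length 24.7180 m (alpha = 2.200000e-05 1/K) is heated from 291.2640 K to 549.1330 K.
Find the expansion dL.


dT = 257.8690 K
dL = 2.200000e-05 * 24.7180 * 257.8690 = 0.140228 m
L_final = 24.858228 m

dL = 0.140228 m


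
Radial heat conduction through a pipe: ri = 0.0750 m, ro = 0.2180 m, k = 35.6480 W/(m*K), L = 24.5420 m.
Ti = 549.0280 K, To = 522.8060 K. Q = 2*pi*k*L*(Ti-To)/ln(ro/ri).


dT = 26.2220 K
ln(ro/ri) = 1.0670
Q = 2*pi*35.6480*24.5420*26.2220 / 1.0670 = 135090.1097 W

135090.1097 W


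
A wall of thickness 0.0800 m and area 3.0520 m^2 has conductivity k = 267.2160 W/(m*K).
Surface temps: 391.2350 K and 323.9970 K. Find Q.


dT = 67.2380 K
Q = 267.2160 * 3.0520 * 67.2380 / 0.0800 = 685443.6979 W

685443.6979 W


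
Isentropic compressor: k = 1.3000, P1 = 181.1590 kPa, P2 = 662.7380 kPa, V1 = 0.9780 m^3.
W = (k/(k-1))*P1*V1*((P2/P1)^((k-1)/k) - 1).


(k-1)/k = 0.2308
(P2/P1)^exp = 1.3489
W = 4.3333 * 181.1590 * 0.9780 * (1.3489 - 1) = 267.8886 kJ

267.8886 kJ


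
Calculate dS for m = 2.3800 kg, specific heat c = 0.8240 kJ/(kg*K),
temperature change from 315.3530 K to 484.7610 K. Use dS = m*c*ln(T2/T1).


T2/T1 = 1.5372
ln(T2/T1) = 0.4300
dS = 2.3800 * 0.8240 * 0.4300 = 0.8432 kJ/K

0.8432 kJ/K


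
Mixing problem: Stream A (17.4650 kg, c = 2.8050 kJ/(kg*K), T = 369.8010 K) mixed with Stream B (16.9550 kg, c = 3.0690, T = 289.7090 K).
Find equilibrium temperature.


num = 33191.2788
den = 101.0242
Tf = 328.5477 K

328.5477 K


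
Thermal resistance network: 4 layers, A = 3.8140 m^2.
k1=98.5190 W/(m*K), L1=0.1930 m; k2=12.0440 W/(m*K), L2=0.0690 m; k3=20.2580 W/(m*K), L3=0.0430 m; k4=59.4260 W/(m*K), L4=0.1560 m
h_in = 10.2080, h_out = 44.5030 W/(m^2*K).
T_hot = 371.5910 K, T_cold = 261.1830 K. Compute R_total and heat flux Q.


R_conv_in = 1/(10.2080*3.8140) = 0.0257
R_1 = 0.1930/(98.5190*3.8140) = 0.0005
R_2 = 0.0690/(12.0440*3.8140) = 0.0015
R_3 = 0.0430/(20.2580*3.8140) = 0.0006
R_4 = 0.1560/(59.4260*3.8140) = 0.0007
R_conv_out = 1/(44.5030*3.8140) = 0.0059
R_total = 0.0348 K/W
Q = 110.4080 / 0.0348 = 3169.2693 W

R_total = 0.0348 K/W, Q = 3169.2693 W


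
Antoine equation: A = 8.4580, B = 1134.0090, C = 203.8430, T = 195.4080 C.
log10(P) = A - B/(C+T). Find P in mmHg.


C+T = 399.2510
B/(C+T) = 2.8403
log10(P) = 8.4580 - 2.8403 = 5.6177
P = 10^5.6177 = 414628.3194 mmHg

414628.3194 mmHg


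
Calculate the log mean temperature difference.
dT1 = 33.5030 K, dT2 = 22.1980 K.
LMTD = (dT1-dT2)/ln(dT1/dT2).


dT1/dT2 = 1.5093
ln(dT1/dT2) = 0.4116
LMTD = 11.3050 / 0.4116 = 27.4638 K

27.4638 K


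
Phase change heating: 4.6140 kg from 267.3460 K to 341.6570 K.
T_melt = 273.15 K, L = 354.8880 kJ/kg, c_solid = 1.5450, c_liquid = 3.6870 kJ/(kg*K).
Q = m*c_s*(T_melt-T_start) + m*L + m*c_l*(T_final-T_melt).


Q1 (sensible, solid) = 4.6140 * 1.5450 * 5.8040 = 41.3746 kJ
Q2 (latent) = 4.6140 * 354.8880 = 1637.4532 kJ
Q3 (sensible, liquid) = 4.6140 * 3.6870 * 68.5070 = 1165.4286 kJ
Q_total = 2844.2564 kJ

2844.2564 kJ


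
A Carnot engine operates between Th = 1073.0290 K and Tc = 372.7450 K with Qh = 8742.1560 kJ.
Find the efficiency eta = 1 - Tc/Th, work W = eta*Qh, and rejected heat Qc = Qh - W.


eta = 1 - 372.7450/1073.0290 = 0.6526
W = 0.6526 * 8742.1560 = 5705.3369 kJ
Qc = 8742.1560 - 5705.3369 = 3036.8191 kJ

eta = 65.2624%, W = 5705.3369 kJ, Qc = 3036.8191 kJ


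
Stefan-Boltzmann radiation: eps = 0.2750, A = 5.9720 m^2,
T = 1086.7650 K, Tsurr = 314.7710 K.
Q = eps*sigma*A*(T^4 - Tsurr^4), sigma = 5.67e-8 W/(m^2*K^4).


T^4 = 1.3949e+12
Tsurr^4 = 9.8170e+09
Q = 0.2750 * 5.67e-8 * 5.9720 * 1.3851e+12 = 128976.5766 W

128976.5766 W


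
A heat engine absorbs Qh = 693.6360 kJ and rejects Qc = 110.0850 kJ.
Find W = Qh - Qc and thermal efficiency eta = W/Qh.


W = 693.6360 - 110.0850 = 583.5510 kJ
eta = 583.5510 / 693.6360 = 0.8413 = 84.1293%

W = 583.5510 kJ, eta = 84.1293%


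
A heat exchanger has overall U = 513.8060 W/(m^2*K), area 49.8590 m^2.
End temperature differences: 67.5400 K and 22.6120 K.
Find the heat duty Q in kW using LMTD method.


LMTD = 41.0587 K
Q = 513.8060 * 49.8590 * 41.0587 = 1051834.7683 W = 1051.8348 kW

1051.8348 kW


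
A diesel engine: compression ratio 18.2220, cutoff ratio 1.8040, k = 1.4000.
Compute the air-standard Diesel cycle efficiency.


r^(k-1) = 3.1933
rc^k = 2.2842
eta = 0.6427 = 64.2723%

64.2723%


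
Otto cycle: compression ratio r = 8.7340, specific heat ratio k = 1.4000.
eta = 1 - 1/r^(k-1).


r^(k-1) = 2.3795
eta = 1 - 1/2.3795 = 0.5797 = 57.9743%

57.9743%


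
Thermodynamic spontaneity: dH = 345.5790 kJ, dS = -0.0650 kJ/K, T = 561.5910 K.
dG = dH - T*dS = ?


T*dS = 561.5910 * -0.0650 = -36.5034 kJ
dG = 345.5790 + 36.5034 = 382.0824 kJ (non-spontaneous)

dG = 382.0824 kJ, non-spontaneous


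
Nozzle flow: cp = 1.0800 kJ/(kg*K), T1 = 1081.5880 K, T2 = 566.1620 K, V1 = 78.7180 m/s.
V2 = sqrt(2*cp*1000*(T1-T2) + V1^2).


dT = 515.4260 K
2*cp*1000*dT = 1113320.1600
V1^2 = 6196.5235
V2 = sqrt(1119516.6835) = 1058.0722 m/s

1058.0722 m/s


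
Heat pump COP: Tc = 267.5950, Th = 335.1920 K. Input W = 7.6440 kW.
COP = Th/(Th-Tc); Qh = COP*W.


COP = 335.1920 / 67.5970 = 4.9587
Qh = 4.9587 * 7.6440 = 37.9042 kW

COP = 4.9587, Qh = 37.9042 kW


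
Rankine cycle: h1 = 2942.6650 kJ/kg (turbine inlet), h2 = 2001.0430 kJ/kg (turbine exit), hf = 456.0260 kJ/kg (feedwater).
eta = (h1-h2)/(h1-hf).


W = 941.6220 kJ/kg
Q_in = 2486.6390 kJ/kg
eta = 0.3787 = 37.8673%

eta = 37.8673%


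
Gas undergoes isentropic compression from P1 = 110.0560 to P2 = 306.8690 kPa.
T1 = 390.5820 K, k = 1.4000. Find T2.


(k-1)/k = 0.2857
(P2/P1)^exp = 1.3404
T2 = 390.5820 * 1.3404 = 523.5426 K

523.5426 K


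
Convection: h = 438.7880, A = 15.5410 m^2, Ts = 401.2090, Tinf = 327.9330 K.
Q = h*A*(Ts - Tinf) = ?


dT = 73.2760 K
Q = 438.7880 * 15.5410 * 73.2760 = 499684.0149 W

499684.0149 W


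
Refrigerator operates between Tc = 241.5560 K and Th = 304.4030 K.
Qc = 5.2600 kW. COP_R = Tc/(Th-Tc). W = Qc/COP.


COP = 241.5560 / 62.8470 = 3.8436
W = 5.2600 / 3.8436 = 1.3685 kW

COP = 3.8436, W = 1.3685 kW


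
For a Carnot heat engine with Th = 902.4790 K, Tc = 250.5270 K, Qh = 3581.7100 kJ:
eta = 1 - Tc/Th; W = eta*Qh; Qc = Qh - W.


eta = 1 - 250.5270/902.4790 = 0.7224
W = 0.7224 * 3581.7100 = 2587.4319 kJ
Qc = 3581.7100 - 2587.4319 = 994.2781 kJ

eta = 72.2401%, W = 2587.4319 kJ, Qc = 994.2781 kJ


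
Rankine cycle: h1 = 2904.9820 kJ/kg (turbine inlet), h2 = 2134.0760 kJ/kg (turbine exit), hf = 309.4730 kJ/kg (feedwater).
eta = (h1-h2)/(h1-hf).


W = 770.9060 kJ/kg
Q_in = 2595.5090 kJ/kg
eta = 0.2970 = 29.7015%

eta = 29.7015%
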